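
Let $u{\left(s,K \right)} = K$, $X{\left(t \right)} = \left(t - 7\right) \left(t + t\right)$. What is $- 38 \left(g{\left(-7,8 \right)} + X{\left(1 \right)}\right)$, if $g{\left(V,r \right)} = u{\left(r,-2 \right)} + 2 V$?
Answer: $1064$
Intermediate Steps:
$X{\left(t \right)} = 2 t \left(-7 + t\right)$ ($X{\left(t \right)} = \left(-7 + t\right) 2 t = 2 t \left(-7 + t\right)$)
$g{\left(V,r \right)} = -2 + 2 V$
$- 38 \left(g{\left(-7,8 \right)} + X{\left(1 \right)}\right) = - 38 \left(\left(-2 + 2 \left(-7\right)\right) + 2 \cdot 1 \left(-7 + 1\right)\right) = - 38 \left(\left(-2 - 14\right) + 2 \cdot 1 \left(-6\right)\right) = - 38 \left(-16 - 12\right) = \left(-38\right) \left(-28\right) = 1064$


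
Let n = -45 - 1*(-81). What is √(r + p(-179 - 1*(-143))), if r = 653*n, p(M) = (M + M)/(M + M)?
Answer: √23509 ≈ 153.33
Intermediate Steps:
n = 36 (n = -45 + 81 = 36)
p(M) = 1 (p(M) = (2*M)/((2*M)) = (2*M)*(1/(2*M)) = 1)
r = 23508 (r = 653*36 = 23508)
√(r + p(-179 - 1*(-143))) = √(23508 + 1) = √23509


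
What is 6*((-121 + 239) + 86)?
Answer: 1224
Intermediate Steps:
6*((-121 + 239) + 86) = 6*(118 + 86) = 6*204 = 1224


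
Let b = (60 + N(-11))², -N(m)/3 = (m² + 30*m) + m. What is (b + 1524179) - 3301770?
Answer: -1259191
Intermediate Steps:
N(m) = -93*m - 3*m² (N(m) = -3*((m² + 30*m) + m) = -3*(m² + 31*m) = -93*m - 3*m²)
b = 518400 (b = (60 - 3*(-11)*(31 - 11))² = (60 - 3*(-11)*20)² = (60 + 660)² = 720² = 518400)
(b + 1524179) - 3301770 = (518400 + 1524179) - 3301770 = 2042579 - 3301770 = -1259191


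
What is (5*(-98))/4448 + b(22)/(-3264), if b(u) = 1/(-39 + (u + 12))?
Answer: -249761/2268480 ≈ -0.11010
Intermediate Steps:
b(u) = 1/(-27 + u) (b(u) = 1/(-39 + (12 + u)) = 1/(-27 + u))
(5*(-98))/4448 + b(22)/(-3264) = (5*(-98))/4448 + 1/((-27 + 22)*(-3264)) = -490*1/4448 - 1/3264/(-5) = -245/2224 - ⅕*(-1/3264) = -245/2224 + 1/16320 = -249761/2268480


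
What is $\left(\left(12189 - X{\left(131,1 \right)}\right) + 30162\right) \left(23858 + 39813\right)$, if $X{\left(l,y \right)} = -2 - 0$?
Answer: $2696657863$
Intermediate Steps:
$X{\left(l,y \right)} = -2$ ($X{\left(l,y \right)} = -2 + 0 = -2$)
$\left(\left(12189 - X{\left(131,1 \right)}\right) + 30162\right) \left(23858 + 39813\right) = \left(\left(12189 - -2\right) + 30162\right) \left(23858 + 39813\right) = \left(\left(12189 + 2\right) + 30162\right) 63671 = \left(12191 + 30162\right) 63671 = 42353 \cdot 63671 = 2696657863$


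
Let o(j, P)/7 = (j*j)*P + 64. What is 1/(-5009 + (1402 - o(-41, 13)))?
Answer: -1/157026 ≈ -6.3684e-6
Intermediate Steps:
o(j, P) = 448 + 7*P*j² (o(j, P) = 7*((j*j)*P + 64) = 7*(j²*P + 64) = 7*(P*j² + 64) = 7*(64 + P*j²) = 448 + 7*P*j²)
1/(-5009 + (1402 - o(-41, 13))) = 1/(-5009 + (1402 - (448 + 7*13*(-41)²))) = 1/(-5009 + (1402 - (448 + 7*13*1681))) = 1/(-5009 + (1402 - (448 + 152971))) = 1/(-5009 + (1402 - 1*153419)) = 1/(-5009 + (1402 - 153419)) = 1/(-5009 - 152017) = 1/(-157026) = -1/157026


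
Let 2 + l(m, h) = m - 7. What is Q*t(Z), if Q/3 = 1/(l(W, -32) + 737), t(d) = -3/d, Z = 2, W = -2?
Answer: -3/484 ≈ -0.0061983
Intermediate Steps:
l(m, h) = -9 + m (l(m, h) = -2 + (m - 7) = -2 + (-7 + m) = -9 + m)
Q = 1/242 (Q = 3/((-9 - 2) + 737) = 3/(-11 + 737) = 3/726 = 3*(1/726) = 1/242 ≈ 0.0041322)
Q*t(Z) = (-3/2)/242 = (-3*1/2)/242 = (1/242)*(-3/2) = -3/484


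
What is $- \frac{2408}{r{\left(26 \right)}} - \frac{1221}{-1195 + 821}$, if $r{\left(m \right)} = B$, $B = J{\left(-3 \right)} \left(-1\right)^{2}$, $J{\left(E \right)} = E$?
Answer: $\frac{82205}{102} \approx 805.93$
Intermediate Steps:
$B = -3$ ($B = - 3 \left(-1\right)^{2} = \left(-3\right) 1 = -3$)
$r{\left(m \right)} = -3$
$- \frac{2408}{r{\left(26 \right)}} - \frac{1221}{-1195 + 821} = - \frac{2408}{-3} - \frac{1221}{-1195 + 821} = \left(-2408\right) \left(- \frac{1}{3}\right) - \frac{1221}{-374} = \frac{2408}{3} - - \frac{111}{34} = \frac{2408}{3} + \frac{111}{34} = \frac{82205}{102}$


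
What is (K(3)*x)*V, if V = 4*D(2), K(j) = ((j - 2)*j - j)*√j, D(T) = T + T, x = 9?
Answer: 0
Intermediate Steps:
D(T) = 2*T
K(j) = √j*(-j + j*(-2 + j)) (K(j) = ((-2 + j)*j - j)*√j = (j*(-2 + j) - j)*√j = (-j + j*(-2 + j))*√j = √j*(-j + j*(-2 + j)))
V = 16 (V = 4*(2*2) = 4*4 = 16)
(K(3)*x)*V = ((3^(3/2)*(-3 + 3))*9)*16 = (((3*√3)*0)*9)*16 = (0*9)*16 = 0*16 = 0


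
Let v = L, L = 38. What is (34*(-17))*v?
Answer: -21964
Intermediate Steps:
v = 38
(34*(-17))*v = (34*(-17))*38 = -578*38 = -21964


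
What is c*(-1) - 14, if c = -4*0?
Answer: -14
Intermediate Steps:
c = 0
c*(-1) - 14 = 0*(-1) - 14 = 0 - 14 = -14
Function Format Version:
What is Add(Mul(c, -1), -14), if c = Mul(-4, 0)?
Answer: -14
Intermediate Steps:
c = 0
Add(Mul(c, -1), -14) = Add(Mul(0, -1), -14) = Add(0, -14) = -14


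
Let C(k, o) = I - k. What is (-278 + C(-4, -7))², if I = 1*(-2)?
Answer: 76176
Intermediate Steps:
I = -2
C(k, o) = -2 - k
(-278 + C(-4, -7))² = (-278 + (-2 - 1*(-4)))² = (-278 + (-2 + 4))² = (-278 + 2)² = (-276)² = 76176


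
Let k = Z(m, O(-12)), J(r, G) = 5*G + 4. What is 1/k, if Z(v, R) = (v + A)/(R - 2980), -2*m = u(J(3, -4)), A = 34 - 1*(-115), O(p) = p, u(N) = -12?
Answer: -2992/155 ≈ -19.303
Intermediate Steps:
J(r, G) = 4 + 5*G
A = 149 (A = 34 + 115 = 149)
m = 6 (m = -½*(-12) = 6)
Z(v, R) = (149 + v)/(-2980 + R) (Z(v, R) = (v + 149)/(R - 2980) = (149 + v)/(-2980 + R))
k = -155/2992 (k = (149 + 6)/(-2980 - 12) = 155/(-2992) = -1/2992*155 = -155/2992 ≈ -0.051805)
1/k = 1/(-155/2992) = -2992/155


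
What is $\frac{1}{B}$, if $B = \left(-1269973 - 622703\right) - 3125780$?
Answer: $- \frac{1}{5018456} \approx -1.9926 \cdot 10^{-7}$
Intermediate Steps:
$B = -5018456$ ($B = -1892676 - 3125780 = -5018456$)
$\frac{1}{B} = \frac{1}{-5018456} = - \frac{1}{5018456}$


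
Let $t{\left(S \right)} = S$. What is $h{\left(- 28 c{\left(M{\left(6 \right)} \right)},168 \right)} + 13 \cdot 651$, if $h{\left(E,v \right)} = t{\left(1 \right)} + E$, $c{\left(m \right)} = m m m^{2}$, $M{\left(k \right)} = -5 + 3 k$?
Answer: $-791244$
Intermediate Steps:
$c{\left(m \right)} = m^{4}$ ($c{\left(m \right)} = m^{2} m^{2} = m^{4}$)
$h{\left(E,v \right)} = 1 + E$
$h{\left(- 28 c{\left(M{\left(6 \right)} \right)},168 \right)} + 13 \cdot 651 = \left(1 - 28 \left(-5 + 3 \cdot 6\right)^{4}\right) + 13 \cdot 651 = \left(1 - 28 \left(-5 + 18\right)^{4}\right) + 8463 = \left(1 - 28 \cdot 13^{4}\right) + 8463 = \left(1 - 799708\right) + 8463 = -799707 + 8463 = -791244$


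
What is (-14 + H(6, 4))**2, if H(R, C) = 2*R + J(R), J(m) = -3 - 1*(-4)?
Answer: 1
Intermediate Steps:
J(m) = 1 (J(m) = -3 + 4 = 1)
H(R, C) = 1 + 2*R (H(R, C) = 2*R + 1 = 1 + 2*R)
(-14 + H(6, 4))**2 = (-14 + (1 + 2*6))**2 = (-14 + (1 + 12))**2 = (-14 + 13)**2 = (-1)**2 = 1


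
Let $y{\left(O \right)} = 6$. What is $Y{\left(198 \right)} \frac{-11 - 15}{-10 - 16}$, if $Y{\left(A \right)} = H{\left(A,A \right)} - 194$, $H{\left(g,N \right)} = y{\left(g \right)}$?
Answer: $-188$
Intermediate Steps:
$H{\left(g,N \right)} = 6$
$Y{\left(A \right)} = -188$ ($Y{\left(A \right)} = 6 - 194 = -188$)
$Y{\left(198 \right)} \frac{-11 - 15}{-10 - 16} = - 188 \frac{-11 - 15}{-10 - 16} = - 188 \left(- \frac{26}{-26}\right) = - 188 \left(\left(-26\right) \left(- \frac{1}{26}\right)\right) = \left(-188\right) 1 = -188$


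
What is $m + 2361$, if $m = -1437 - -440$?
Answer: $1364$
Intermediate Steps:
$m = -997$ ($m = -1437 + 440 = -997$)
$m + 2361 = -997 + 2361 = 1364$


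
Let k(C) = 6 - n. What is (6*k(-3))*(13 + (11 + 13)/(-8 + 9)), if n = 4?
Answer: 444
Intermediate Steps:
k(C) = 2 (k(C) = 6 - 1*4 = 6 - 4 = 2)
(6*k(-3))*(13 + (11 + 13)/(-8 + 9)) = (6*2)*(13 + (11 + 13)/(-8 + 9)) = 12*(13 + 24/1) = 12*(13 + 24*1) = 12*(13 + 24) = 12*37 = 444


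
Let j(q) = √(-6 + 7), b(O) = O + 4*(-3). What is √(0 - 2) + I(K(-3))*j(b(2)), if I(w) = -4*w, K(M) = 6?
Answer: -24 + I*√2 ≈ -24.0 + 1.4142*I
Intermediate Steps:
b(O) = -12 + O (b(O) = O - 12 = -12 + O)
j(q) = 1 (j(q) = √1 = 1)
√(0 - 2) + I(K(-3))*j(b(2)) = √(0 - 2) - 4*6*1 = √(-2) - 24*1 = I*√2 - 24 = -24 + I*√2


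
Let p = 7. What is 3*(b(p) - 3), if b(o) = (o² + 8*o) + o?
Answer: 327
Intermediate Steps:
b(o) = o² + 9*o
3*(b(p) - 3) = 3*(7*(9 + 7) - 3) = 3*(7*16 - 3) = 3*(112 - 3) = 3*109 = 327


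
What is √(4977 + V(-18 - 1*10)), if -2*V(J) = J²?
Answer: √4585 ≈ 67.713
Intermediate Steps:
V(J) = -J²/2
√(4977 + V(-18 - 1*10)) = √(4977 - (-18 - 1*10)²/2) = √(4977 - (-18 - 10)²/2) = √(4977 - ½*(-28)²) = √(4977 - ½*784) = √(4977 - 392) = √4585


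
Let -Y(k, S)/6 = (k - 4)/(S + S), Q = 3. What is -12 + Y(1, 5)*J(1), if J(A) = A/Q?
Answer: -57/5 ≈ -11.400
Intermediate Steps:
Y(k, S) = -3*(-4 + k)/S (Y(k, S) = -6*(k - 4)/(S + S) = -6*(-4 + k)/(2*S) = -6*(-4 + k)*1/(2*S) = -3*(-4 + k)/S)
J(A) = A/3
-12 + Y(1, 5)*J(1) = -12 + (3*(4 - 1*1)/5)*((⅓)*1) = -12 + (3*(⅕)*(4 - 1))*(⅓) = -12 + (3*(⅕)*3)*(⅓) = -12 + (9/5)*(⅓) = -12 + ⅗ = -57/5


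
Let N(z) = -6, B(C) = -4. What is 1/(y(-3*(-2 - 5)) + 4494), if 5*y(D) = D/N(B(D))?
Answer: 10/44933 ≈ 0.00022255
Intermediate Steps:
y(D) = -D/30 (y(D) = (D/(-6))/5 = (D*(-1/6))/5 = (-D/6)/5 = -D/30)
1/(y(-3*(-2 - 5)) + 4494) = 1/(-(-1)*(-2 - 5)/10 + 4494) = 1/(-(-1)*(-7)/10 + 4494) = 1/(-1/30*21 + 4494) = 1/(-7/10 + 4494) = 1/(44933/10) = 10/44933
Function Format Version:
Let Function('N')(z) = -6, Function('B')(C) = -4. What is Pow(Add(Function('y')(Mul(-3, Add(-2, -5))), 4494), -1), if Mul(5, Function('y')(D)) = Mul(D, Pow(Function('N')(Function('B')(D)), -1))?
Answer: Rational(10, 44933) ≈ 0.00022255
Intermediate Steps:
Function('y')(D) = Mul(Rational(-1, 30), D) (Function('y')(D) = Mul(Rational(1, 5), Mul(D, Pow(-6, -1))) = Mul(Rational(1, 5), Mul(D, Rational(-1, 6))) = Mul(Rational(1, 5), Mul(Rational(-1, 6), D)) = Mul(Rational(-1, 30), D))
Pow(Add(Function('y')(Mul(-3, Add(-2, -5))), 4494), -1) = Pow(Add(Mul(Rational(-1, 30), Mul(-3, Add(-2, -5))), 4494), -1) = Pow(Add(Mul(Rational(-1, 30), Mul(-3, -7)), 4494), -1) = Pow(Add(Mul(Rational(-1, 30), 21), 4494), -1) = Pow(Add(Rational(-7, 10), 4494), -1) = Pow(Rational(44933, 10), -1) = Rational(10, 44933)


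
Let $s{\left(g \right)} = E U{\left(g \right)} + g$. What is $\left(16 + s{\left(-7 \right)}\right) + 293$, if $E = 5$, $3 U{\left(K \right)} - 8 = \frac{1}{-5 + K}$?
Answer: $\frac{11347}{36} \approx 315.19$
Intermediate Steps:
$U{\left(K \right)} = \frac{8}{3} + \frac{1}{3 \left(-5 + K\right)}$
$s{\left(g \right)} = g + \frac{5 \left(-39 + 8 g\right)}{3 \left(-5 + g\right)}$ ($s{\left(g \right)} = 5 \frac{-39 + 8 g}{3 \left(-5 + g\right)} + g = \frac{5 \left(-39 + 8 g\right)}{3 \left(-5 + g\right)} + g = g + \frac{5 \left(-39 + 8 g\right)}{3 \left(-5 + g\right)}$)
$\left(16 + s{\left(-7 \right)}\right) + 293 = \left(16 + \frac{-65 + \left(-7\right)^{2} + \frac{25}{3} \left(-7\right)}{-5 - 7}\right) + 293 = \left(16 + \frac{-65 + 49 - \frac{175}{3}}{-12}\right) + 293 = \left(16 - - \frac{223}{36}\right) + 293 = \left(16 + \frac{223}{36}\right) + 293 = \frac{799}{36} + 293 = \frac{11347}{36}$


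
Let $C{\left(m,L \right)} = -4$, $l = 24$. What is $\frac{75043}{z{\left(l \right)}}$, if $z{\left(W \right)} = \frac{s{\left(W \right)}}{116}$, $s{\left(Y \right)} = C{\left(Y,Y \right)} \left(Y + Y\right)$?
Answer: $- \frac{2176247}{48} \approx -45339.0$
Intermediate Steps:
$s{\left(Y \right)} = - 8 Y$ ($s{\left(Y \right)} = - 4 \left(Y + Y\right) = - 4 \cdot 2 Y = - 8 Y$)
$z{\left(W \right)} = - \frac{2 W}{29}$ ($z{\left(W \right)} = \frac{\left(-8\right) W}{116} = - 8 W \frac{1}{116} = - \frac{2 W}{29}$)
$\frac{75043}{z{\left(l \right)}} = \frac{75043}{\left(- \frac{2}{29}\right) 24} = \frac{75043}{- \frac{48}{29}} = 75043 \left(- \frac{29}{48}\right) = - \frac{2176247}{48}$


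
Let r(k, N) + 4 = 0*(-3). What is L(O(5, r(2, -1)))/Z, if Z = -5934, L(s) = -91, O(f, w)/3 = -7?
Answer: 91/5934 ≈ 0.015335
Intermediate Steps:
r(k, N) = -4 (r(k, N) = -4 + 0*(-3) = -4 + 0 = -4)
O(f, w) = -21 (O(f, w) = 3*(-7) = -21)
L(O(5, r(2, -1)))/Z = -91/(-5934) = -91*(-1/5934) = 91/5934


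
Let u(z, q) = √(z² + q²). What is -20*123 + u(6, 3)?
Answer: -2460 + 3*√5 ≈ -2453.3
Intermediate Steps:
u(z, q) = √(q² + z²)
-20*123 + u(6, 3) = -20*123 + √(3² + 6²) = -2460 + √(9 + 36) = -2460 + √45 = -2460 + 3*√5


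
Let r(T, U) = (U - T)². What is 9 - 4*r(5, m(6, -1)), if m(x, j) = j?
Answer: -135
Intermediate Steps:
9 - 4*r(5, m(6, -1)) = 9 - 4*(5 - 1*(-1))² = 9 - 4*(5 + 1)² = 9 - 4*6² = 9 - 4*36 = 9 - 144 = -135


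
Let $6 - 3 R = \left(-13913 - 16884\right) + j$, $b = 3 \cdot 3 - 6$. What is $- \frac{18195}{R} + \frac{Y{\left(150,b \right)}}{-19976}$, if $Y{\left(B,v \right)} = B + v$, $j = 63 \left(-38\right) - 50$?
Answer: $- \frac{1095476751}{664142072} \approx -1.6495$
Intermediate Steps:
$b = 3$ ($b = 9 - 6 = 3$)
$j = -2444$ ($j = -2394 - 50 = -2444$)
$R = \frac{33247}{3}$ ($R = 2 - \frac{\left(-13913 - 16884\right) - 2444}{3} = 2 - \frac{-30797 - 2444}{3} = 2 - - \frac{33241}{3} = 2 + \frac{33241}{3} = \frac{33247}{3} \approx 11082.0$)
$- \frac{18195}{R} + \frac{Y{\left(150,b \right)}}{-19976} = - \frac{18195}{\frac{33247}{3}} + \frac{150 + 3}{-19976} = \left(-18195\right) \frac{3}{33247} + 153 \left(- \frac{1}{19976}\right) = - \frac{54585}{33247} - \frac{153}{19976} = - \frac{1095476751}{664142072}$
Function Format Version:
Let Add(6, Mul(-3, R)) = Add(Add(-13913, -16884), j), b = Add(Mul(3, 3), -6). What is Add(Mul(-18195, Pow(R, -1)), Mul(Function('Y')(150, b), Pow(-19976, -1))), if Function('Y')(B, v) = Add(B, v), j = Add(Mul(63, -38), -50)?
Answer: Rational(-1095476751, 664142072) ≈ -1.6495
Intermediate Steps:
b = 3 (b = Add(9, -6) = 3)
j = -2444 (j = Add(-2394, -50) = -2444)
R = Rational(33247, 3) (R = Add(2, Mul(Rational(-1, 3), Add(Add(-13913, -16884), -2444))) = Add(2, Mul(Rational(-1, 3), Add(-30797, -2444))) = Add(2, Mul(Rational(-1, 3), -33241)) = Add(2, Rational(33241, 3)) = Rational(33247, 3) ≈ 11082.)
Add(Mul(-18195, Pow(R, -1)), Mul(Function('Y')(150, b), Pow(-19976, -1))) = Add(Mul(-18195, Pow(Rational(33247, 3), -1)), Mul(Add(150, 3), Pow(-19976, -1))) = Add(Mul(-18195, Rational(3, 33247)), Mul(153, Rational(-1, 19976))) = Add(Rational(-54585, 33247), Rational(-153, 19976)) = Rational(-1095476751, 664142072)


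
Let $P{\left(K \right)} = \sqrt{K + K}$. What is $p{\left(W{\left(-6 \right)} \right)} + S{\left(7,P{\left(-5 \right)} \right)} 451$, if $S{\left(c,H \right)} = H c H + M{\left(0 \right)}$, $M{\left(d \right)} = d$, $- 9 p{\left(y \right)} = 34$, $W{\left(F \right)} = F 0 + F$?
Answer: $- \frac{284164}{9} \approx -31574.0$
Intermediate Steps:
$W{\left(F \right)} = F$ ($W{\left(F \right)} = 0 + F = F$)
$p{\left(y \right)} = - \frac{34}{9}$ ($p{\left(y \right)} = \left(- \frac{1}{9}\right) 34 = - \frac{34}{9}$)
$P{\left(K \right)} = \sqrt{2} \sqrt{K}$ ($P{\left(K \right)} = \sqrt{2 K} = \sqrt{2} \sqrt{K}$)
$S{\left(c,H \right)} = c H^{2}$ ($S{\left(c,H \right)} = H c H + 0 = c H^{2} + 0 = c H^{2}$)
$p{\left(W{\left(-6 \right)} \right)} + S{\left(7,P{\left(-5 \right)} \right)} 451 = - \frac{34}{9} + 7 \left(\sqrt{2} \sqrt{-5}\right)^{2} \cdot 451 = - \frac{34}{9} + 7 \left(\sqrt{2} i \sqrt{5}\right)^{2} \cdot 451 = - \frac{34}{9} + 7 \left(i \sqrt{10}\right)^{2} \cdot 451 = - \frac{34}{9} + 7 \left(-10\right) 451 = - \frac{34}{9} - 31570 = - \frac{284164}{9}$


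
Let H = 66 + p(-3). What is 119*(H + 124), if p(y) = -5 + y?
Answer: 21658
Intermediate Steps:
H = 58 (H = 66 + (-5 - 3) = 66 - 8 = 58)
119*(H + 124) = 119*(58 + 124) = 119*182 = 21658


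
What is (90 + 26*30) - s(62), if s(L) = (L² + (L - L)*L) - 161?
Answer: -2813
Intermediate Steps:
s(L) = -161 + L² (s(L) = (L² + 0*L) - 161 = (L² + 0) - 161 = L² - 161 = -161 + L²)
(90 + 26*30) - s(62) = (90 + 26*30) - (-161 + 62²) = (90 + 780) - (-161 + 3844) = 870 - 1*3683 = 870 - 3683 = -2813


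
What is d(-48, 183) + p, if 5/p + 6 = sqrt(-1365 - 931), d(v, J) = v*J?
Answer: -10242159/1166 - 5*I*sqrt(574)/1166 ≈ -8784.0 - 0.10274*I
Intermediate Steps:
d(v, J) = J*v
p = 5/(-6 + 2*I*sqrt(574)) (p = 5/(-6 + sqrt(-1365 - 931)) = 5/(-6 + sqrt(-2296)) = 5/(-6 + 2*I*sqrt(574)) ≈ -0.012865 - 0.10274*I)
d(-48, 183) + p = 183*(-48) + (-15/1166 - 5*I*sqrt(574)/1166) = -8784 + (-15/1166 - 5*I*sqrt(574)/1166) = -10242159/1166 - 5*I*sqrt(574)/1166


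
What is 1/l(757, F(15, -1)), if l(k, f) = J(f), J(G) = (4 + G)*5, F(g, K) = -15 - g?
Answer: -1/130 ≈ -0.0076923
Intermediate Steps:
J(G) = 20 + 5*G
l(k, f) = 20 + 5*f
1/l(757, F(15, -1)) = 1/(20 + 5*(-15 - 1*15)) = 1/(20 + 5*(-15 - 15)) = 1/(20 + 5*(-30)) = 1/(20 - 150) = 1/(-130) = -1/130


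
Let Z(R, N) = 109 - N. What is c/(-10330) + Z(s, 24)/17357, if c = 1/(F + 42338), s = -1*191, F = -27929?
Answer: 744223829/151970714370 ≈ 0.0048972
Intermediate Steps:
s = -191
c = 1/14409 (c = 1/(-27929 + 42338) = 1/14409 ≈ 6.9401e-5)
c/(-10330) + Z(s, 24)/17357 = (1/14409)/(-10330) + (109 - 1*24)/17357 = (1/14409)*(-1/10330) + (109 - 24)*(1/17357) = -1/148844970 + 85*(1/17357) = -1/148844970 + 5/1021 = 744223829/151970714370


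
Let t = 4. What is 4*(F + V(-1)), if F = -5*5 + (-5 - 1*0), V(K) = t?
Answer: -104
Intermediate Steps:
V(K) = 4
F = -30 (F = -25 + (-5 + 0) = -25 - 5 = -30)
4*(F + V(-1)) = 4*(-30 + 4) = 4*(-26) = -104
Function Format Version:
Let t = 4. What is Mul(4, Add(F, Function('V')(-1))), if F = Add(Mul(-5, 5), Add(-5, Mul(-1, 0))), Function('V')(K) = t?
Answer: -104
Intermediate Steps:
Function('V')(K) = 4
F = -30 (F = Add(-25, Add(-5, 0)) = Add(-25, -5) = -30)
Mul(4, Add(F, Function('V')(-1))) = Mul(4, Add(-30, 4)) = Mul(4, -26) = -104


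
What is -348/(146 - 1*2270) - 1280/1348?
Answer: -46867/59649 ≈ -0.78571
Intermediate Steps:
-348/(146 - 1*2270) - 1280/1348 = -348/(146 - 2270) - 1280*1/1348 = -348/(-2124) - 320/337 = -348*(-1/2124) - 320/337 = 29/177 - 320/337 = -46867/59649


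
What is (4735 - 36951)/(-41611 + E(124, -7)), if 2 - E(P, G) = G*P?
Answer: 32216/40741 ≈ 0.79075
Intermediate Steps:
E(P, G) = 2 - G*P
(4735 - 36951)/(-41611 + E(124, -7)) = (4735 - 36951)/(-41611 + (2 - 1*(-7)*124)) = -32216/(-41611 + (2 + 868)) = -32216/(-41611 + 870) = -32216/(-40741) = -32216*(-1/40741) = 32216/40741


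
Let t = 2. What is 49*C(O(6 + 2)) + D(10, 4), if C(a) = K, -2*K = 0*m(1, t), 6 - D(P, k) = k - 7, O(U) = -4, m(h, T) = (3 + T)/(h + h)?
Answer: 9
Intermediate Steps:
m(h, T) = (3 + T)/(2*h) (m(h, T) = (3 + T)/((2*h)) = (3 + T)*(1/(2*h)) = (3 + T)/(2*h))
D(P, k) = 13 - k (D(P, k) = 6 - (k - 7) = 6 - (-7 + k) = 6 + (7 - k) = 13 - k)
K = 0 (K = -0*(½)*(3 + 2)/1 = -0*(½)*1*5 = -0*5/2 = -½*0 = 0)
C(a) = 0
49*C(O(6 + 2)) + D(10, 4) = 49*0 + (13 - 1*4) = 0 + (13 - 4) = 0 + 9 = 9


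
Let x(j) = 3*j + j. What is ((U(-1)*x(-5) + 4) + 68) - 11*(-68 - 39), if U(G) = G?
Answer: 1269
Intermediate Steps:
x(j) = 4*j
((U(-1)*x(-5) + 4) + 68) - 11*(-68 - 39) = ((-4*(-5) + 4) + 68) - 11*(-68 - 39) = ((-1*(-20) + 4) + 68) - 11*(-107) = ((20 + 4) + 68) + 1177 = (24 + 68) + 1177 = 92 + 1177 = 1269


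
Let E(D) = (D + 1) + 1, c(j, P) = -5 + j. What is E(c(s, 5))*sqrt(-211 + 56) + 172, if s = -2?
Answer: 172 - 5*I*sqrt(155) ≈ 172.0 - 62.25*I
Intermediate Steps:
E(D) = 2 + D (E(D) = (1 + D) + 1 = 2 + D)
E(c(s, 5))*sqrt(-211 + 56) + 172 = (2 + (-5 - 2))*sqrt(-211 + 56) + 172 = (2 - 7)*sqrt(-155) + 172 = -5*I*sqrt(155) + 172 = 172 - 5*I*sqrt(155)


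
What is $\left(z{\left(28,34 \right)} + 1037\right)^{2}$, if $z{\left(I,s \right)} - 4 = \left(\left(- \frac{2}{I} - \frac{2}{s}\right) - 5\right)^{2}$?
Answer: $\frac{3655078472990025}{3208542736} \approx 1.1392 \cdot 10^{6}$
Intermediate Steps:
$z{\left(I,s \right)} = 4 + \left(-5 - \frac{2}{I} - \frac{2}{s}\right)^{2}$ ($z{\left(I,s \right)} = 4 + \left(\left(- \frac{2}{I} - \frac{2}{s}\right) - 5\right)^{2} = 4 + \left(-5 - \frac{2}{I} - \frac{2}{s}\right)^{2}$)
$\left(z{\left(28,34 \right)} + 1037\right)^{2} = \left(\left(4 + \frac{\left(2 \cdot 28 + 2 \cdot 34 + 5 \cdot 28 \cdot 34\right)^{2}}{784 \cdot 1156}\right) + 1037\right)^{2} = \left(\left(4 + \frac{1}{784} \cdot \frac{1}{1156} \left(56 + 68 + 4760\right)^{2}\right) + 1037\right)^{2} = \left(\left(4 + \frac{1}{784} \cdot \frac{1}{1156} \cdot 4884^{2}\right) + 1037\right)^{2} = \left(\left(4 + \frac{1}{784} \cdot \frac{1}{1156} \cdot 23853456\right) + 1037\right)^{2} = \left(\left(4 + \frac{1490841}{56644}\right) + 1037\right)^{2} = \left(\frac{1717417}{56644} + 1037\right)^{2} = \left(\frac{60457245}{56644}\right)^{2} = \frac{3655078472990025}{3208542736}$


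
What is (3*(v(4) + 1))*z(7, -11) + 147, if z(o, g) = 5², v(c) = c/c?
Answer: 297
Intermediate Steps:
v(c) = 1
z(o, g) = 25
(3*(v(4) + 1))*z(7, -11) + 147 = (3*(1 + 1))*25 + 147 = (3*2)*25 + 147 = 6*25 + 147 = 150 + 147 = 297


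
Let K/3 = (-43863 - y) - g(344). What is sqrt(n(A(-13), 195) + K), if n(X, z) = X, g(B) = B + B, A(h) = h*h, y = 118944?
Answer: 2*I*sqrt(122579) ≈ 700.23*I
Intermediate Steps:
A(h) = h**2
g(B) = 2*B
K = -490485 (K = 3*((-43863 - 1*118944) - 2*344) = 3*((-43863 - 118944) - 1*688) = 3*(-162807 - 688) = 3*(-163495) = -490485)
sqrt(n(A(-13), 195) + K) = sqrt((-13)**2 - 490485) = sqrt(169 - 490485) = sqrt(-490316) = 2*I*sqrt(122579)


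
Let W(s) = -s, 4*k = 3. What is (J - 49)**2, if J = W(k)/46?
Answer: 81342361/33856 ≈ 2402.6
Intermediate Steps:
k = 3/4 (k = (1/4)*3 = 3/4 ≈ 0.75000)
J = -3/184 (J = -1*3/4/46 = -3/4*1/46 = -3/184 ≈ -0.016304)
(J - 49)**2 = (-3/184 - 49)**2 = (-9019/184)**2 = 81342361/33856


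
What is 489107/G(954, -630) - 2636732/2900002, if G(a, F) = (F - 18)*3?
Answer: -101681220373/402685992 ≈ -252.51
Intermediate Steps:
G(a, F) = -54 + 3*F (G(a, F) = (-18 + F)*3 = -54 + 3*F)
489107/G(954, -630) - 2636732/2900002 = 489107/(-54 + 3*(-630)) - 2636732/2900002 = 489107/(-54 - 1890) - 2636732*1/2900002 = 489107/(-1944) - 188338/207143 = 489107*(-1/1944) - 188338/207143 = -489107/1944 - 188338/207143 = -101681220373/402685992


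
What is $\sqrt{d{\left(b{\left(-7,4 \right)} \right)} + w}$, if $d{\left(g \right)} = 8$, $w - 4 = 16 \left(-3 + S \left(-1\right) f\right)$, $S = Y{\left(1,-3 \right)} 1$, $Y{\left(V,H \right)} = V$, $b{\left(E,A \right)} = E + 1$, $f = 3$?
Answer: $2 i \sqrt{21} \approx 9.1651 i$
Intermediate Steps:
$b{\left(E,A \right)} = 1 + E$
$S = 1$ ($S = 1 \cdot 1 = 1$)
$w = -92$ ($w = 4 + 16 \left(-3 + 1 \left(-1\right) 3\right) = 4 + 16 \left(-3 - 3\right) = 4 + 16 \left(-6\right) = 4 - 96 = -92$)
$\sqrt{d{\left(b{\left(-7,4 \right)} \right)} + w} = \sqrt{8 - 92} = \sqrt{-84} = 2 i \sqrt{21}$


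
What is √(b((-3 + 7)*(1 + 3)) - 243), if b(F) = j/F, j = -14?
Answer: I*√3902/4 ≈ 15.617*I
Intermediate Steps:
b(F) = -14/F
√(b((-3 + 7)*(1 + 3)) - 243) = √(-14*1/((1 + 3)*(-3 + 7)) - 243) = √(-14/(4*4) - 243) = √(-14/16 - 243) = √(-14*1/16 - 243) = √(-7/8 - 243) = √(-1951/8) = I*√3902/4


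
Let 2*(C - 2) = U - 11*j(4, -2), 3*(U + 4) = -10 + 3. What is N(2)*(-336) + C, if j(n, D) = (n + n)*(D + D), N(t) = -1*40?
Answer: 81689/6 ≈ 13615.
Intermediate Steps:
U = -19/3 (U = -4 + (-10 + 3)/3 = -4 + (⅓)*(-7) = -4 - 7/3 = -19/3 ≈ -6.3333)
N(t) = -40
j(n, D) = 4*D*n (j(n, D) = (2*n)*(2*D) = 4*D*n)
C = 1049/6 (C = 2 + (-19/3 - 44*(-2)*4)/2 = 2 + (-19/3 - 11*(-32))/2 = 2 + (-19/3 + 352)/2 = 2 + (½)*(1037/3) = 2 + 1037/6 = 1049/6 ≈ 174.83)
N(2)*(-336) + C = -40*(-336) + 1049/6 = 13440 + 1049/6 = 81689/6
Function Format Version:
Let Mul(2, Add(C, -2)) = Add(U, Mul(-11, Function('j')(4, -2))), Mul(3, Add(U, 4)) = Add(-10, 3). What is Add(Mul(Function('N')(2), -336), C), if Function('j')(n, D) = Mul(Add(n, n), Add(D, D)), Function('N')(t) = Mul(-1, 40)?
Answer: Rational(81689, 6) ≈ 13615.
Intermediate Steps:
U = Rational(-19, 3) (U = Add(-4, Mul(Rational(1, 3), Add(-10, 3))) = Add(-4, Mul(Rational(1, 3), -7)) = Add(-4, Rational(-7, 3)) = Rational(-19, 3) ≈ -6.3333)
Function('N')(t) = -40
Function('j')(n, D) = Mul(4, D, n) (Function('j')(n, D) = Mul(Mul(2, n), Mul(2, D)) = Mul(4, D, n))
C = Rational(1049, 6) (C = Add(2, Mul(Rational(1, 2), Add(Rational(-19, 3), Mul(-11, Mul(4, -2, 4))))) = Add(2, Mul(Rational(1, 2), Add(Rational(-19, 3), Mul(-11, -32)))) = Add(2, Mul(Rational(1, 2), Add(Rational(-19, 3), 352))) = Add(2, Mul(Rational(1, 2), Rational(1037, 3))) = Add(2, Rational(1037, 6)) = Rational(1049, 6) ≈ 174.83)
Add(Mul(Function('N')(2), -336), C) = Add(Mul(-40, -336), Rational(1049, 6)) = Add(13440, Rational(1049, 6)) = Rational(81689, 6)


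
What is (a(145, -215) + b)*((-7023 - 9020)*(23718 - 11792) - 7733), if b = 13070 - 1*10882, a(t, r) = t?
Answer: -446388173483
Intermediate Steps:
b = 2188 (b = 13070 - 10882 = 2188)
(a(145, -215) + b)*((-7023 - 9020)*(23718 - 11792) - 7733) = (145 + 2188)*((-7023 - 9020)*(23718 - 11792) - 7733) = 2333*(-16043*11926 - 7733) = 2333*(-191328818 - 7733) = 2333*(-191336551) = -446388173483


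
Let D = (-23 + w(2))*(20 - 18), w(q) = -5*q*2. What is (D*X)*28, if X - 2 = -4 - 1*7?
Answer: 21672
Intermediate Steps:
w(q) = -10*q
X = -9 (X = 2 + (-4 - 1*7) = 2 + (-4 - 7) = 2 - 11 = -9)
D = -86 (D = (-23 - 10*2)*(20 - 18) = (-23 - 20)*2 = -43*2 = -86)
(D*X)*28 = -86*(-9)*28 = 774*28 = 21672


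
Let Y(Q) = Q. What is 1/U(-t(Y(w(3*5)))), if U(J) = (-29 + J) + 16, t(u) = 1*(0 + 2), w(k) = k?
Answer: -1/15 ≈ -0.066667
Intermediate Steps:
t(u) = 2 (t(u) = 1*2 = 2)
U(J) = -13 + J
1/U(-t(Y(w(3*5)))) = 1/(-13 - 1*2) = 1/(-13 - 2) = 1/(-15) = -1/15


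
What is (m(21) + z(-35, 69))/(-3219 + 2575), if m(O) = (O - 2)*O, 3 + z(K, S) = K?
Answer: -361/644 ≈ -0.56056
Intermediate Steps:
z(K, S) = -3 + K
m(O) = O*(-2 + O) (m(O) = (-2 + O)*O = O*(-2 + O))
(m(21) + z(-35, 69))/(-3219 + 2575) = (21*(-2 + 21) + (-3 - 35))/(-3219 + 2575) = (21*19 - 38)/(-644) = (399 - 38)*(-1/644) = 361*(-1/644) = -361/644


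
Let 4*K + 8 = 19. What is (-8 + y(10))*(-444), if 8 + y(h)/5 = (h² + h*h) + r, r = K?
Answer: -428793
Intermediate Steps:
K = 11/4 (K = -2 + (¼)*19 = -2 + 19/4 = 11/4 ≈ 2.7500)
r = 11/4 ≈ 2.7500
y(h) = -105/4 + 10*h² (y(h) = -40 + 5*((h² + h*h) + 11/4) = -40 + 5*((h² + h²) + 11/4) = -40 + 5*(2*h² + 11/4) = -40 + 5*(11/4 + 2*h²) = -40 + (55/4 + 10*h²) = -105/4 + 10*h²)
(-8 + y(10))*(-444) = (-8 + (-105/4 + 10*10²))*(-444) = (-8 + (-105/4 + 10*100))*(-444) = (-8 + (-105/4 + 1000))*(-444) = (-8 + 3895/4)*(-444) = (3863/4)*(-444) = -428793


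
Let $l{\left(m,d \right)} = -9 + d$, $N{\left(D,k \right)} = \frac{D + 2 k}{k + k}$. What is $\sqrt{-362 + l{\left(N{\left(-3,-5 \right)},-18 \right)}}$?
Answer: $i \sqrt{389} \approx 19.723 i$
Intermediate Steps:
$N{\left(D,k \right)} = \frac{D + 2 k}{2 k}$
$\sqrt{-362 + l{\left(N{\left(-3,-5 \right)},-18 \right)}} = \sqrt{-362 - 27} = \sqrt{-389} = i \sqrt{389}$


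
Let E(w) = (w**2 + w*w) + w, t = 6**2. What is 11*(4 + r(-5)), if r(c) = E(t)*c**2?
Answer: 722744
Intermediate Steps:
t = 36
E(w) = w + 2*w**2 (E(w) = (w**2 + w**2) + w = 2*w**2 + w = w + 2*w**2)
r(c) = 2628*c**2 (r(c) = (36*(1 + 2*36))*c**2 = (36*(1 + 72))*c**2 = (36*73)*c**2 = 2628*c**2)
11*(4 + r(-5)) = 11*(4 + 2628*(-5)**2) = 11*(4 + 2628*25) = 11*(4 + 65700) = 11*65704 = 722744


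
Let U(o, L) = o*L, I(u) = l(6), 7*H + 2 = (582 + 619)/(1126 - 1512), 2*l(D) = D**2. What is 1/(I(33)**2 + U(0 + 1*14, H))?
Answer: 193/60559 ≈ 0.0031870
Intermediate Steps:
l(D) = D**2/2
H = -1973/2702 (H = -2/7 + ((582 + 619)/(1126 - 1512))/7 = -2/7 + (1201/(-386))/7 = -2/7 + (1201*(-1/386))/7 = -2/7 + (1/7)*(-1201/386) = -2/7 - 1201/2702 = -1973/2702 ≈ -0.73020)
I(u) = 18 (I(u) = (1/2)*6**2 = (1/2)*36 = 18)
U(o, L) = L*o
1/(I(33)**2 + U(0 + 1*14, H)) = 1/(18**2 - 1973*(0 + 1*14)/2702) = 1/(324 - 1973*(0 + 14)/2702) = 1/(324 - 1973/2702*14) = 1/(324 - 1973/193) = 1/(60559/193) = 193/60559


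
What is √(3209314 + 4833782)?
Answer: 2*√2010774 ≈ 2836.0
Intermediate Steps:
√(3209314 + 4833782) = √8043096 = 2*√2010774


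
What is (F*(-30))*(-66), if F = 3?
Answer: 5940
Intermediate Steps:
(F*(-30))*(-66) = (3*(-30))*(-66) = -90*(-66) = 5940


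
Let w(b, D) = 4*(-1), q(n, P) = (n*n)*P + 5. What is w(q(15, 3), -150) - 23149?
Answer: -23153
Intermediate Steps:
q(n, P) = 5 + P*n² (q(n, P) = n²*P + 5 = P*n² + 5 = 5 + P*n²)
w(b, D) = -4
w(q(15, 3), -150) - 23149 = -4 - 23149 = -23153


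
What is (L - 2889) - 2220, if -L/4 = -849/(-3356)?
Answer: -4287300/839 ≈ -5110.0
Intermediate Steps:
L = -849/839 (L = -(-3396)/(-3356) = -(-3396)*(-1)/3356 = -4*849/3356 = -849/839 ≈ -1.0119)
(L - 2889) - 2220 = (-849/839 - 2889) - 2220 = -2424720/839 - 2220 = -4287300/839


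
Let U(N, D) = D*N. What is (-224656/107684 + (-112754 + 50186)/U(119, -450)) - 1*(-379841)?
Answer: 30421382683471/80089975 ≈ 3.7984e+5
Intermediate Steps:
(-224656/107684 + (-112754 + 50186)/U(119, -450)) - 1*(-379841) = (-224656/107684 + (-112754 + 50186)/((-450*119))) - 1*(-379841) = (-224656*1/107684 - 62568/(-53550)) + 379841 = (-56164/26921 - 62568*(-1/53550)) + 379841 = (-56164/26921 + 3476/2975) + 379841 = -73510504/80089975 + 379841 = 30421382683471/80089975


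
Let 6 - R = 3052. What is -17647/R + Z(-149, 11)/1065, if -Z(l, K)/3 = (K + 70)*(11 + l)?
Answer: 40312873/1081330 ≈ 37.281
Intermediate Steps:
R = -3046 (R = 6 - 1*3052 = 6 - 3052 = -3046)
Z(l, K) = -3*(11 + l)*(70 + K) (Z(l, K) = -3*(K + 70)*(11 + l) = -3*(70 + K)*(11 + l) = -3*(11 + l)*(70 + K))
-17647/R + Z(-149, 11)/1065 = -17647/(-3046) + (-2310 - 210*(-149) - 33*11 - 3*11*(-149))/1065 = -17647*(-1/3046) + (-2310 + 31290 - 363 + 4917)*(1/1065) = 17647/3046 + 33534*(1/1065) = 17647/3046 + 11178/355 = 40312873/1081330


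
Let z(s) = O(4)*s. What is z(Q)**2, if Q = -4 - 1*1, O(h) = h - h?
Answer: 0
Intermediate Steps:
O(h) = 0
Q = -5 (Q = -4 - 1 = -5)
z(s) = 0 (z(s) = 0*s = 0)
z(Q)**2 = 0**2 = 0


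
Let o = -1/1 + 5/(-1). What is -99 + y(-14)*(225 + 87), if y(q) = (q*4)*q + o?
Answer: 242637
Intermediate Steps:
o = -6 (o = -1*1 + 5*(-1) = -1 - 5 = -6)
y(q) = -6 + 4*q² (y(q) = (q*4)*q - 6 = (4*q)*q - 6 = 4*q² - 6 = -6 + 4*q²)
-99 + y(-14)*(225 + 87) = -99 + (-6 + 4*(-14)²)*(225 + 87) = -99 + (-6 + 4*196)*312 = -99 + (-6 + 784)*312 = -99 + 778*312 = -99 + 242736 = 242637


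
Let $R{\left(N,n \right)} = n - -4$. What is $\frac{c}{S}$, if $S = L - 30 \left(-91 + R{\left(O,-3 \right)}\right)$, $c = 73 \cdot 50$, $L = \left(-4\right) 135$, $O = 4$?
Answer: $\frac{365}{216} \approx 1.6898$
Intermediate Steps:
$R{\left(N,n \right)} = 4 + n$ ($R{\left(N,n \right)} = n + 4 = 4 + n$)
$L = -540$
$c = 3650$
$S = 2160$ ($S = -540 - 30 \left(-91 + \left(4 - 3\right)\right) = -540 - 30 \left(-91 + 1\right) = -540 - -2700 = -540 + 2700 = 2160$)
$\frac{c}{S} = \frac{3650}{2160} = 3650 \cdot \frac{1}{2160} = \frac{365}{216}$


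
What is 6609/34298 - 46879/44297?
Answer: -119554279/138118046 ≈ -0.86559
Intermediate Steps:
6609/34298 - 46879/44297 = -119554279/138118046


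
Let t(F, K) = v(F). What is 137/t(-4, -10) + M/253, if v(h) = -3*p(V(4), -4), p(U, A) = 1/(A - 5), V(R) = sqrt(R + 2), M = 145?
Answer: 104128/253 ≈ 411.57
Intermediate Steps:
V(R) = sqrt(2 + R)
p(U, A) = 1/(-5 + A)
v(h) = 1/3 (v(h) = -3/(-5 - 4) = -3/(-9) = -3*(-1/9) = 1/3)
t(F, K) = 1/3
137/t(-4, -10) + M/253 = 137/(1/3) + 145/253 = 137*3 + 145*(1/253) = 411 + 145/253 = 104128/253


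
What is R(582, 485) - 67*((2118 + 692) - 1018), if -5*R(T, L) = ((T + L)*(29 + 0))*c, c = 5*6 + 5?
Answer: -336665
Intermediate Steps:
c = 35 (c = 30 + 5 = 35)
R(T, L) = -203*L - 203*T (R(T, L) = -(T + L)*(29 + 0)*35/5 = -(L + T)*29*35/5 = -(29*L + 29*T)*35/5 = -(1015*L + 1015*T)/5 = -203*L - 203*T)
R(582, 485) - 67*((2118 + 692) - 1018) = (-203*485 - 203*582) - 67*((2118 + 692) - 1018) = (-98455 - 118146) - 67*(2810 - 1018) = -216601 - 67*1792 = -216601 - 120064 = -336665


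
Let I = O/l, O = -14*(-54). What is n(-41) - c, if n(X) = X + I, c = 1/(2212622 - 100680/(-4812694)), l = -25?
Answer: -9482643121190569/133108409054350 ≈ -71.240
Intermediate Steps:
c = 2406347/5324336362174 (c = 1/(2212622 - 100680*(-1/4812694)) = 1/(2212622 + 50340/2406347) = 1/(5324336362174/2406347) = 2406347/5324336362174 ≈ 4.5195e-7)
O = 756
I = -756/25 (I = 756/(-25) = 756*(-1/25) = -756/25 ≈ -30.240)
n(X) = -756/25 + X (n(X) = X - 756/25 = -756/25 + X)
n(-41) - c = (-756/25 - 41) - 1*2406347/5324336362174 = -1781/25 - 2406347/5324336362174 = -9482643121190569/133108409054350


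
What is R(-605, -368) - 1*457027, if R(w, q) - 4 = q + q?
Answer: -457759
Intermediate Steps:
R(w, q) = 4 + 2*q (R(w, q) = 4 + (q + q) = 4 + 2*q)
R(-605, -368) - 1*457027 = (4 + 2*(-368)) - 1*457027 = (4 - 736) - 457027 = -732 - 457027 = -457759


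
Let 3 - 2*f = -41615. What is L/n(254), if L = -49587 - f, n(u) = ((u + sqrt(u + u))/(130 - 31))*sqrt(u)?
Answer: -3484602/(127*sqrt(2) + 127*sqrt(254)) ≈ -1581.3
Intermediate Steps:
f = 20809 (f = 3/2 - 1/2*(-41615) = 3/2 + 41615/2 = 20809)
n(u) = sqrt(u)*(u/99 + sqrt(2)*sqrt(u)/99) (n(u) = ((u + sqrt(2*u))/99)*sqrt(u) = ((u + sqrt(2)*sqrt(u))*(1/99))*sqrt(u) = (u/99 + sqrt(2)*sqrt(u)/99)*sqrt(u) = sqrt(u)*(u/99 + sqrt(2)*sqrt(u)/99))
L = -70396 (L = -49587 - 1*20809 = -49587 - 20809 = -70396)
L/n(254) = -70396/(254**(3/2)/99 + (1/99)*254*sqrt(2)) = -70396/((254*sqrt(254))/99 + 254*sqrt(2)/99) = -70396/(254*sqrt(254)/99 + 254*sqrt(2)/99) = -70396/(254*sqrt(2)/99 + 254*sqrt(254)/99)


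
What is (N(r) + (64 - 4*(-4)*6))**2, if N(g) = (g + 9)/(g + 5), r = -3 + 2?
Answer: 26244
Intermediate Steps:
r = -1
N(g) = (9 + g)/(5 + g)
(N(r) + (64 - 4*(-4)*6))**2 = ((9 - 1)/(5 - 1) + (64 - 4*(-4)*6))**2 = (8/4 + (64 + 16*6))**2 = ((1/4)*8 + (64 + 96))**2 = (2 + 160)**2 = 162**2 = 26244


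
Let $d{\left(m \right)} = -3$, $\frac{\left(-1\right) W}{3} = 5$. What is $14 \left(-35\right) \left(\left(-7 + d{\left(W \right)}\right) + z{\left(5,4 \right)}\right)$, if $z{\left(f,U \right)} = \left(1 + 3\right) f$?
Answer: $-4900$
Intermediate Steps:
$W = -15$ ($W = \left(-3\right) 5 = -15$)
$z{\left(f,U \right)} = 4 f$
$14 \left(-35\right) \left(\left(-7 + d{\left(W \right)}\right) + z{\left(5,4 \right)}\right) = 14 \left(-35\right) \left(\left(-7 - 3\right) + 4 \cdot 5\right) = - 490 \left(-10 + 20\right) = \left(-490\right) 10 = -4900$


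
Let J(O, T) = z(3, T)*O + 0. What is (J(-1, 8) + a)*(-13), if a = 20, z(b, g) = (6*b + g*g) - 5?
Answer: 741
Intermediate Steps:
z(b, g) = -5 + g**2 + 6*b (z(b, g) = (6*b + g**2) - 5 = (g**2 + 6*b) - 5 = -5 + g**2 + 6*b)
J(O, T) = O*(13 + T**2) (J(O, T) = (-5 + T**2 + 6*3)*O + 0 = (-5 + T**2 + 18)*O + 0 = (13 + T**2)*O + 0 = O*(13 + T**2) + 0 = O*(13 + T**2))
(J(-1, 8) + a)*(-13) = (-(13 + 8**2) + 20)*(-13) = (-(13 + 64) + 20)*(-13) = (-1*77 + 20)*(-13) = (-77 + 20)*(-13) = -57*(-13) = 741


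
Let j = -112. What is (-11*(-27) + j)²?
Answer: 34225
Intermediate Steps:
(-11*(-27) + j)² = (-11*(-27) - 112)² = (297 - 112)² = 185² = 34225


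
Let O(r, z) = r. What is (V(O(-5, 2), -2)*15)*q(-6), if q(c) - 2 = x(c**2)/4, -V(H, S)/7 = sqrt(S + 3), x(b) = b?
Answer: -1155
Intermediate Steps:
V(H, S) = -7*sqrt(3 + S) (V(H, S) = -7*sqrt(S + 3) = -7*sqrt(3 + S))
q(c) = 2 + c**2/4
(V(O(-5, 2), -2)*15)*q(-6) = (-7*sqrt(3 - 2)*15)*(2 + (1/4)*(-6)**2) = (-7*sqrt(1)*15)*(2 + (1/4)*36) = (-7*1*15)*(2 + 9) = -7*15*11 = -105*11 = -1155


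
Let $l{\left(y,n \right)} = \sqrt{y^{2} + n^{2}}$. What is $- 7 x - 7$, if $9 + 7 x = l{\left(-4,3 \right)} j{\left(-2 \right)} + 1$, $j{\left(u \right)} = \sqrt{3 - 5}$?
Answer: $1 - 5 i \sqrt{2} \approx 1.0 - 7.0711 i$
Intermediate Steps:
$j{\left(u \right)} = i \sqrt{2}$ ($j{\left(u \right)} = \sqrt{-2} = i \sqrt{2}$)
$l{\left(y,n \right)} = \sqrt{n^{2} + y^{2}}$
$x = - \frac{8}{7} + \frac{5 i \sqrt{2}}{7}$ ($x = - \frac{9}{7} + \frac{\sqrt{3^{2} + \left(-4\right)^{2}} i \sqrt{2} + 1}{7} = - \frac{9}{7} + \frac{\sqrt{9 + 16} i \sqrt{2} + 1}{7} = - \frac{9}{7} + \frac{\sqrt{25} i \sqrt{2} + 1}{7} = - \frac{9}{7} + \frac{5 i \sqrt{2} + 1}{7} = - \frac{9}{7} + \frac{1 + 5 i \sqrt{2}}{7} = - \frac{9}{7} + \left(\frac{1}{7} + \frac{5 i \sqrt{2}}{7}\right) = - \frac{8}{7} + \frac{5 i \sqrt{2}}{7} \approx -1.1429 + 1.0102 i$)
$- 7 x - 7 = - 7 \left(- \frac{8}{7} + \frac{5 i \sqrt{2}}{7}\right) - 7 = \left(8 - 5 i \sqrt{2}\right) - 7 = 1 - 5 i \sqrt{2}$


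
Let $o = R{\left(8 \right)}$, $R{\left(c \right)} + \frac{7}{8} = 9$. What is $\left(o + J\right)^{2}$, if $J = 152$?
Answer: $\frac{1640961}{64} \approx 25640.0$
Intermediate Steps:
$R{\left(c \right)} = \frac{65}{8}$ ($R{\left(c \right)} = - \frac{7}{8} + 9 = \frac{65}{8}$)
$o = \frac{65}{8} \approx 8.125$
$\left(o + J\right)^{2} = \left(\frac{65}{8} + 152\right)^{2} = \left(\frac{1281}{8}\right)^{2} = \frac{1640961}{64}$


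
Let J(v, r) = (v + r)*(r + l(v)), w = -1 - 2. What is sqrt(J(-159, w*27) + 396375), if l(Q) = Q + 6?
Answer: sqrt(452535) ≈ 672.71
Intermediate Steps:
w = -3
l(Q) = 6 + Q
J(v, r) = (r + v)*(6 + r + v) (J(v, r) = (v + r)*(r + (6 + v)) = (r + v)*(6 + r + v))
sqrt(J(-159, w*27) + 396375) = sqrt(((-3*27)**2 - 3*27*(-159) + (-3*27)*(6 - 159) - 159*(6 - 159)) + 396375) = sqrt(((-81)**2 - 81*(-159) - 81*(-153) - 159*(-153)) + 396375) = sqrt((6561 + 12879 + 12393 + 24327) + 396375) = sqrt(56160 + 396375) = sqrt(452535)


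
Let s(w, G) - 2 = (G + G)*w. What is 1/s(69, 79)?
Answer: 1/10904 ≈ 9.1709e-5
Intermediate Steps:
s(w, G) = 2 + 2*G*w (s(w, G) = 2 + (G + G)*w = 2 + (2*G)*w = 2 + 2*G*w)
1/s(69, 79) = 1/(2 + 2*79*69) = 1/(2 + 10902) = 1/10904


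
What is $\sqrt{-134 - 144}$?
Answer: $i \sqrt{278} \approx 16.673 i$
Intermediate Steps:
$\sqrt{-134 - 144} = \sqrt{-278} = i \sqrt{278}$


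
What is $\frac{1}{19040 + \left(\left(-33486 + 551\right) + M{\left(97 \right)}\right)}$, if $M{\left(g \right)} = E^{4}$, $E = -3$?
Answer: $- \frac{1}{13814} \approx -7.239 \cdot 10^{-5}$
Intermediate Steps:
$M{\left(g \right)} = 81$ ($M{\left(g \right)} = \left(-3\right)^{4} = 81$)
$\frac{1}{19040 + \left(\left(-33486 + 551\right) + M{\left(97 \right)}\right)} = \frac{1}{19040 + \left(\left(-33486 + 551\right) + 81\right)} = \frac{1}{19040 + \left(-32935 + 81\right)} = \frac{1}{19040 - 32854} = \frac{1}{-13814} = - \frac{1}{13814}$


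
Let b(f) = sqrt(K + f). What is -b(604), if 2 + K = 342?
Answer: -4*sqrt(59) ≈ -30.725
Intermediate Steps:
K = 340 (K = -2 + 342 = 340)
b(f) = sqrt(340 + f)
-b(604) = -sqrt(340 + 604) = -sqrt(944) = -4*sqrt(59)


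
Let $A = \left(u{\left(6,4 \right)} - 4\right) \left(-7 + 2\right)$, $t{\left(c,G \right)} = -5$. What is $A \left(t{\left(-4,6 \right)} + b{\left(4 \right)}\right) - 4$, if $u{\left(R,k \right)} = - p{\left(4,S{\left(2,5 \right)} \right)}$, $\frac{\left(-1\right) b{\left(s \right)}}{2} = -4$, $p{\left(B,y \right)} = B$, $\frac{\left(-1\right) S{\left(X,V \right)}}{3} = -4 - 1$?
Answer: $116$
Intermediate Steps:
$S{\left(X,V \right)} = 15$ ($S{\left(X,V \right)} = - 3 \left(-4 - 1\right) = \left(-3\right) \left(-5\right) = 15$)
$b{\left(s \right)} = 8$ ($b{\left(s \right)} = \left(-2\right) \left(-4\right) = 8$)
$u{\left(R,k \right)} = -4$ ($u{\left(R,k \right)} = \left(-1\right) 4 = -4$)
$A = 40$ ($A = \left(-4 - 4\right) \left(-7 + 2\right) = \left(-8\right) \left(-5\right) = 40$)
$A \left(t{\left(-4,6 \right)} + b{\left(4 \right)}\right) - 4 = 40 \left(-5 + 8\right) - 4 = 40 \cdot 3 - 4 = 120 - 4 = 116$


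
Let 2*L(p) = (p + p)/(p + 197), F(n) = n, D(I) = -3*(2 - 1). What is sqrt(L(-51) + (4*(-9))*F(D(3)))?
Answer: 13*sqrt(13578)/146 ≈ 10.375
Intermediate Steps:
D(I) = -3 (D(I) = -3*1 = -3)
L(p) = p/(197 + p) (L(p) = ((p + p)/(p + 197))/2 = ((2*p)/(197 + p))/2 = (2*p/(197 + p))/2 = p/(197 + p))
sqrt(L(-51) + (4*(-9))*F(D(3))) = sqrt(-51/(197 - 51) + (4*(-9))*(-3)) = sqrt(-51/146 - 36*(-3)) = sqrt(-51*1/146 + 108) = sqrt(-51/146 + 108) = sqrt(15717/146) = 13*sqrt(13578)/146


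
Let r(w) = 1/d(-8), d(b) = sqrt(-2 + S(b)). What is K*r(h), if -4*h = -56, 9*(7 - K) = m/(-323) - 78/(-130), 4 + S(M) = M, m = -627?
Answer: -571*I*sqrt(14)/1190 ≈ -1.7954*I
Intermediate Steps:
S(M) = -4 + M
K = 571/85 (K = 7 - (-627/(-323) - 78/(-130))/9 = 7 - (-627*(-1/323) - 78*(-1/130))/9 = 7 - (33/17 + 3/5)/9 = 7 - 1/9*216/85 = 7 - 24/85 = 571/85 ≈ 6.7176)
d(b) = sqrt(-6 + b) (d(b) = sqrt(-2 + (-4 + b)) = sqrt(-6 + b))
h = 14 (h = -1/4*(-56) = 14)
r(w) = -I*sqrt(14)/14 (r(w) = 1/(sqrt(-6 - 8)) = 1/(sqrt(-14)) = 1/(I*sqrt(14)) = -I*sqrt(14)/14)
K*r(h) = 571*(-I*sqrt(14)/14)/85 = -571*I*sqrt(14)/1190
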